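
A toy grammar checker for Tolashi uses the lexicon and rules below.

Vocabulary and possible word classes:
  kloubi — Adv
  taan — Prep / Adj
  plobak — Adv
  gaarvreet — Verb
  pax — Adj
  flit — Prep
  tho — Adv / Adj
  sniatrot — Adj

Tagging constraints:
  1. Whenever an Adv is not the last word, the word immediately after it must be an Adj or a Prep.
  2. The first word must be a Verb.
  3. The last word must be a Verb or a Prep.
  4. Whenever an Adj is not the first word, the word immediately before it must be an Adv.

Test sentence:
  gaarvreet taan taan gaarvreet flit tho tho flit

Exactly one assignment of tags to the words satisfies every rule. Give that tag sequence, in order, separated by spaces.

Verb Prep Prep Verb Prep Adv Adj Prep

Candidates per position — 1:gaarvreet {Verb}; 2:taan {Prep,Adj}; 3:taan {Prep,Adj}; 4:gaarvreet {Verb}; 5:flit {Prep}; 6:tho {Adv,Adj}; 7:tho {Adv,Adj}; 8:flit {Prep}.
At position 2, choosing Adj makes rule 4 impossible to satisfy; hence Prep.
At position 3, choosing Adj makes rule 4 impossible to satisfy; hence Prep.
At position 6, choosing Adj makes rule 4 impossible to satisfy; hence Adv.
At position 7, choosing Adv makes rule 1 impossible to satisfy; hence Adj.
The only consistent sequence is: Verb Prep Prep Verb Prep Adv Adj Prep.
Checking: rule 1 ok; rule 2 ok; rule 3 ok; rule 4 ok.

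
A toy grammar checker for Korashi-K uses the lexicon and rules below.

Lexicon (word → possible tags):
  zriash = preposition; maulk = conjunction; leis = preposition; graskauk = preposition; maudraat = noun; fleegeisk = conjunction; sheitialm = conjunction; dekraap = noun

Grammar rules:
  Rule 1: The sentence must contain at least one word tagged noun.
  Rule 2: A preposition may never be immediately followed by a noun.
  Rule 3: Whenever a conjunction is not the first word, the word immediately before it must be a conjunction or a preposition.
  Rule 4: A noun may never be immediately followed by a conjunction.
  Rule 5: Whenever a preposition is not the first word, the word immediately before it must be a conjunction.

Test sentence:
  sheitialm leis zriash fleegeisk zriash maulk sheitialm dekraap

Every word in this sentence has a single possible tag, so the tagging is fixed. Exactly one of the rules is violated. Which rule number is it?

5

Fixed tagging: conjunction preposition preposition conjunction preposition conjunction conjunction noun.
Applying the rules: R1 ok, R2 ok, R3 ok, R4 ok, R5 fails.
Only rule 5 fails.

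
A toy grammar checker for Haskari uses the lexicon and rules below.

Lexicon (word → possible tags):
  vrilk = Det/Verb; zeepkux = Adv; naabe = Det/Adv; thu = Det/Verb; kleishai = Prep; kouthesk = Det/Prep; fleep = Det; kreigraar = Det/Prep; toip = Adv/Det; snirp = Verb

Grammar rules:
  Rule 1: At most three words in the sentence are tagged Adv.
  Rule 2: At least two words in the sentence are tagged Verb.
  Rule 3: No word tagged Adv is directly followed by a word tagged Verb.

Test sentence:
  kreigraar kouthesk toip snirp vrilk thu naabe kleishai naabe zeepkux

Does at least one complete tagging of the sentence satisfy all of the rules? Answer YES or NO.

YES

Candidates per position — 1:kreigraar {Det,Prep}; 2:kouthesk {Det,Prep}; 3:toip {Adv,Det}; 4:snirp {Verb}; 5:vrilk {Det,Verb}; 6:thu {Det,Verb}; 7:naabe {Det,Adv}; 8:kleishai {Prep}; 9:naabe {Det,Adv}; 10:zeepkux {Adv}.
One satisfying assignment: Prep Det Det Verb Det Verb Det Prep Adv Adv.
Checking: rule 1 ✓; rule 2 ✓; rule 3 ✓.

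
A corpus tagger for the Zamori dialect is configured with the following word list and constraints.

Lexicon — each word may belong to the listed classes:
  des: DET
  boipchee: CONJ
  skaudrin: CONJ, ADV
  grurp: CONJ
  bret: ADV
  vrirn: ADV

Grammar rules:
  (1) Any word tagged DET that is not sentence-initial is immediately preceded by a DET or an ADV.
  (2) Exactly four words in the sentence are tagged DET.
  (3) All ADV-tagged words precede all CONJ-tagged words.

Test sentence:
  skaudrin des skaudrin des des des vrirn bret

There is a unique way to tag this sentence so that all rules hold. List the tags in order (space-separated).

Candidates per position — 1:skaudrin {CONJ,ADV}; 2:des {DET}; 3:skaudrin {CONJ,ADV}; 4:des {DET}; 5:des {DET}; 6:des {DET}; 7:vrirn {ADV}; 8:bret {ADV}.
Word 1 cannot be CONJ — rule 1 would then fail for every completion. It is ADV.
Word 3 cannot be CONJ — rule 1 would then fail for every completion. It is ADV.
The unique satisfying tagging is: ADV DET ADV DET DET DET ADV ADV.
Rule-by-rule: rule 1 ok; rule 2 ok; rule 3 ok.

ADV DET ADV DET DET DET ADV ADV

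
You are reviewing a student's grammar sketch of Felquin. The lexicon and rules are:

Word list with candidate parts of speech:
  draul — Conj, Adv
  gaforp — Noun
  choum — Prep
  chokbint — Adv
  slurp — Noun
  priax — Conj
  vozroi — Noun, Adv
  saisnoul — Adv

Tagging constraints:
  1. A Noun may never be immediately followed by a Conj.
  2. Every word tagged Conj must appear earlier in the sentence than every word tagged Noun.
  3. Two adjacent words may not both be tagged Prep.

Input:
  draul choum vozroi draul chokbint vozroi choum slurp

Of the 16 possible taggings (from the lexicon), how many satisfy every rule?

Candidates per position — 1:draul {Conj,Adv}; 2:choum {Prep}; 3:vozroi {Noun,Adv}; 4:draul {Conj,Adv}; 5:chokbint {Adv}; 6:vozroi {Noun,Adv}; 7:choum {Prep}; 8:slurp {Noun}.
There are 16 candidate sequences in total.
Checking each against the rules leaves 12 sequences.
Count = 12.

12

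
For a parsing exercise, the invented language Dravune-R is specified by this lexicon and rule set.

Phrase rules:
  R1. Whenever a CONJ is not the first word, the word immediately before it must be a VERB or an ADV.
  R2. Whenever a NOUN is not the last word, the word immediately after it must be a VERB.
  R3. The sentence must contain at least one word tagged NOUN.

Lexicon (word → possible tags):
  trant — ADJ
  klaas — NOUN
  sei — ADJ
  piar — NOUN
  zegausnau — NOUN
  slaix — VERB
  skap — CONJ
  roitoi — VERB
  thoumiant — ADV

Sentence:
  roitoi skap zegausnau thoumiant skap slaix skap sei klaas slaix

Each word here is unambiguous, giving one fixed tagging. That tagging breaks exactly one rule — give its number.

Fixed tagging: VERB CONJ NOUN ADV CONJ VERB CONJ ADJ NOUN VERB.
Checking each rule: R1 ✓, R2 ✗, R3 ✓.
Only rule 2 fails.

2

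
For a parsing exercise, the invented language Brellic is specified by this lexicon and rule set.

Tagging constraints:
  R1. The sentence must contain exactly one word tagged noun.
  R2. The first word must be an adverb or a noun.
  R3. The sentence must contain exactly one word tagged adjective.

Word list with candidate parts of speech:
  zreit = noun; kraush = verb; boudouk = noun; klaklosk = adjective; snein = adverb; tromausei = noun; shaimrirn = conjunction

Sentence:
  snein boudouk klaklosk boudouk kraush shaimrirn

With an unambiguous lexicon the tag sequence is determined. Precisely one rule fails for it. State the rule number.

Fixed tagging: adverb noun adjective noun verb conjunction.
Checking each rule: R1 fail, R2 pass, R3 pass.
Only rule 1 fails.

1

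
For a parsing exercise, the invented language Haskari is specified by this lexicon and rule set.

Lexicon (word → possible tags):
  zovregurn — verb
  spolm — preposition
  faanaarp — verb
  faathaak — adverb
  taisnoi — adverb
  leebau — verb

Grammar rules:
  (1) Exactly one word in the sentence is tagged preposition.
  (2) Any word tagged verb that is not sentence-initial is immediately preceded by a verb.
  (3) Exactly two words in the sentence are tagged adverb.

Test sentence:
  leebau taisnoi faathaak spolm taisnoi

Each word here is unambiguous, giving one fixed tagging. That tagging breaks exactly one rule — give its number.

Fixed tagging: verb adverb adverb preposition adverb.
Rule check: R1 pass, R2 pass, R3 fail.
Only rule 3 fails.

3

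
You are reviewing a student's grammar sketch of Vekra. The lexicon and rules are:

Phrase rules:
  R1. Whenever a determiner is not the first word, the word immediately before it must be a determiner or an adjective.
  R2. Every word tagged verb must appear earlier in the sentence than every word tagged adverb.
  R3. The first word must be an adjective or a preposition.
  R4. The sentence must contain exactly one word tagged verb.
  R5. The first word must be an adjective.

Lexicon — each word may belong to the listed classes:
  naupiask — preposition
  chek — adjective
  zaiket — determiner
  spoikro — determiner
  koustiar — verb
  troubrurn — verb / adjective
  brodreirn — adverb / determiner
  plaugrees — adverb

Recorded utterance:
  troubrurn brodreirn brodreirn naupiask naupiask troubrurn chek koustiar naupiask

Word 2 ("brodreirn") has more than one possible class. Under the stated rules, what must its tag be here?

Candidates per position — 1:troubrurn {verb,adjective}; 2:brodreirn {adverb,determiner}; 3:brodreirn {adverb,determiner}; 4:naupiask {preposition}; 5:naupiask {preposition}; 6:troubrurn {verb,adjective}; 7:chek {adjective}; 8:koustiar {verb}; 9:naupiask {preposition}.
Position 1: verb is ruled out by rule 3; that leaves adjective.
Position 2: adverb is ruled out by rule 2; that leaves determiner.
Position 3: adverb is ruled out by rule 2; that leaves determiner.
Position 6: verb is ruled out by rule 4; that leaves adjective.
So the tagging must be: adjective determiner determiner preposition preposition adjective adjective verb preposition.
Checking: rule 1 ok; rule 2 ok; rule 3 ok; rule 4 ok; rule 5 ok.

determiner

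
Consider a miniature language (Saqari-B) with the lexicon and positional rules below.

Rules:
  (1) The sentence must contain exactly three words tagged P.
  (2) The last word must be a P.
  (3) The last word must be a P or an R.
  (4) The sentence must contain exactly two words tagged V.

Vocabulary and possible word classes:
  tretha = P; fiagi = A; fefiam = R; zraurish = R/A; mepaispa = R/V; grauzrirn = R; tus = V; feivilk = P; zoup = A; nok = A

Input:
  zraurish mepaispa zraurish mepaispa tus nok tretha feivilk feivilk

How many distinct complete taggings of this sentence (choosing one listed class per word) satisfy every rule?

Candidates per position — 1:zraurish {R,A}; 2:mepaispa {R,V}; 3:zraurish {R,A}; 4:mepaispa {R,V}; 5:tus {V}; 6:nok {A}; 7:tretha {P}; 8:feivilk {P}; 9:feivilk {P}.
There are 16 candidate sequences in total.
Checking each against the rules leaves 8 sequences.
Count = 8.

8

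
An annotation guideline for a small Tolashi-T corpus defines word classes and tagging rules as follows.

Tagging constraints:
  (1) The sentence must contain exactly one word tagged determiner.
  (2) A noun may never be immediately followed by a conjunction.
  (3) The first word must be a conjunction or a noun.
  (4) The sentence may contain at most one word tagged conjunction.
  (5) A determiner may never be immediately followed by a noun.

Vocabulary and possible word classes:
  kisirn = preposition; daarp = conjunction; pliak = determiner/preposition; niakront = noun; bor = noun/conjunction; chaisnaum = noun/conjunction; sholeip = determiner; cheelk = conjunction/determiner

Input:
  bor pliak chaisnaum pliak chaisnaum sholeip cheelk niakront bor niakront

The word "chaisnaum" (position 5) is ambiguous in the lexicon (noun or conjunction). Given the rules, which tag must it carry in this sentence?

noun

Candidates per position — 1:bor {noun,conjunction}; 2:pliak {determiner,preposition}; 3:chaisnaum {noun,conjunction}; 4:pliak {determiner,preposition}; 5:chaisnaum {noun,conjunction}; 6:sholeip {determiner}; 7:cheelk {conjunction,determiner}; 8:niakront {noun}; 9:bor {noun,conjunction}; 10:niakront {noun}.
Word 2 cannot be determiner — rule 1 would then fail for every completion. It is preposition.
Word 4 cannot be determiner — rule 1 would then fail for every completion. It is preposition.
Word 7 cannot be determiner — rule 1 would then fail for every completion. It is conjunction.
Word 9 cannot be conjunction — rule 2 would then fail for every completion. It is noun.
Word 1 cannot be conjunction — rule 4 would then fail for every completion. It is noun.
Word 3 cannot be conjunction — rule 4 would then fail for every completion. It is noun.
Word 5 cannot be conjunction — rule 4 would then fail for every completion. It is noun.
The only consistent sequence is: noun preposition noun preposition noun determiner conjunction noun noun noun.
Checking: rule 1 ok; rule 2 ok; rule 3 ok; rule 4 ok; rule 5 ok.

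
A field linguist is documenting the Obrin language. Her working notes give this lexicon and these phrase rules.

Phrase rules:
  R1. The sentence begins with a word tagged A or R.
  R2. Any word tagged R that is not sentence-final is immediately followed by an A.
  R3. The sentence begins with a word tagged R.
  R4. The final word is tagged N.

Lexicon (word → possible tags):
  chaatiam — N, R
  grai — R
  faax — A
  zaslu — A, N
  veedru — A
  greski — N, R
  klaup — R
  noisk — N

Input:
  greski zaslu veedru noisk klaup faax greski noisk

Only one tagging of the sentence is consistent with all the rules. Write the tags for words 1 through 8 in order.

Candidates per position — 1:greski {N,R}; 2:zaslu {A,N}; 3:veedru {A}; 4:noisk {N}; 5:klaup {R}; 6:faax {A}; 7:greski {N,R}; 8:noisk {N}.
Word 1 cannot be N — rule 1 would then fail for every completion. It is R.
Word 2 cannot be N — rule 2 would then fail for every completion. It is A.
Word 7 cannot be R — rule 2 would then fail for every completion. It is N.
So the tagging must be: R A A N R A N N.
Check: rule 1 ✓; rule 2 ✓; rule 3 ✓; rule 4 ✓.

R A A N R A N N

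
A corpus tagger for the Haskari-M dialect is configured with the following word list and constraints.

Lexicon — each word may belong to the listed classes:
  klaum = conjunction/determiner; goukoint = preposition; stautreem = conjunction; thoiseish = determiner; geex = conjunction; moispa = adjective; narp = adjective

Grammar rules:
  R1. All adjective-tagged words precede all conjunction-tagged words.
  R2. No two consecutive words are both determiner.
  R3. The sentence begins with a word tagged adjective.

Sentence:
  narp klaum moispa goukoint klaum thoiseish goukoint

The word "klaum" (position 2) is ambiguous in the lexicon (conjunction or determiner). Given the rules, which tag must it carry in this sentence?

determiner

Candidates per position — 1:narp {adjective}; 2:klaum {conjunction,determiner}; 3:moispa {adjective}; 4:goukoint {preposition}; 5:klaum {conjunction,determiner}; 6:thoiseish {determiner}; 7:goukoint {preposition}.
Position 2: tagging it conjunction would leave rule 1 unsatisfiable, so it must be determiner.
Position 5: tagging it determiner would leave rule 2 unsatisfiable, so it must be conjunction.
That leaves exactly one tagging: adjective determiner adjective preposition conjunction determiner preposition.
Checking: rule 1 satisfied; rule 2 satisfied; rule 3 satisfied.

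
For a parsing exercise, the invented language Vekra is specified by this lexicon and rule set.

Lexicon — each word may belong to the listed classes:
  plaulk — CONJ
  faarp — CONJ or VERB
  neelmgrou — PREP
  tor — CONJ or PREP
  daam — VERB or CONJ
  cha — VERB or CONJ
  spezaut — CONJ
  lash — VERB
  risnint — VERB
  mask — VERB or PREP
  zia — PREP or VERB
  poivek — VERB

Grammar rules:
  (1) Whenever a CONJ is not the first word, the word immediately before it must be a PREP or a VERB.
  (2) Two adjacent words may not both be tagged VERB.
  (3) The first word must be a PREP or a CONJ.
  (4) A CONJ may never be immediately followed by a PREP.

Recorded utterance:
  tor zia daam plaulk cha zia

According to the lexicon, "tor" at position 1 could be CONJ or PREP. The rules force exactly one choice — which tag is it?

PREP

Candidates per position — 1:tor {CONJ,PREP}; 2:zia {PREP,VERB}; 3:daam {VERB,CONJ}; 4:plaulk {CONJ}; 5:cha {VERB,CONJ}; 6:zia {PREP,VERB}.
At position 3, choosing CONJ makes rule 1 impossible to satisfy; hence VERB.
At position 5, choosing CONJ makes rule 1 impossible to satisfy; hence VERB.
At position 6, choosing VERB makes rule 2 impossible to satisfy; hence PREP.
At position 2, choosing VERB makes rule 2 impossible to satisfy; hence PREP.
At position 1, choosing CONJ makes rule 4 impossible to satisfy; hence PREP.
The only consistent sequence is: PREP PREP VERB CONJ VERB PREP.
Checking: rule 1 holds; rule 2 holds; rule 3 holds; rule 4 holds.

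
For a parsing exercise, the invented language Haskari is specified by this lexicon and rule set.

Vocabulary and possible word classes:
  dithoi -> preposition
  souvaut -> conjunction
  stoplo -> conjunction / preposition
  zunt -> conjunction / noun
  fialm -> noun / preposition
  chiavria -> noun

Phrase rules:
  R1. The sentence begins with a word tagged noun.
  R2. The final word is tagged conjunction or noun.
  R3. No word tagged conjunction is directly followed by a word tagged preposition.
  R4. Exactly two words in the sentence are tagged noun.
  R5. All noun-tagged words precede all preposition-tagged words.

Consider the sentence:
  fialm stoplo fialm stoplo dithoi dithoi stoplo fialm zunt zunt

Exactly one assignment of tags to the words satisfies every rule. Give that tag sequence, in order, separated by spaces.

Candidates per position — 1:fialm {noun,preposition}; 2:stoplo {conjunction,preposition}; 3:fialm {noun,preposition}; 4:stoplo {conjunction,preposition}; 5:dithoi {preposition}; 6:dithoi {preposition}; 7:stoplo {conjunction,preposition}; 8:fialm {noun,preposition}; 9:zunt {conjunction,noun}; 10:zunt {conjunction,noun}.
Word 1 cannot be preposition — rule 1 would then fail for every completion. It is noun.
Word 4 cannot be conjunction — rule 3 would then fail for every completion. It is preposition.
Word 8 cannot be noun — rule 5 would then fail for every completion. It is preposition.
Word 9 cannot be noun — rule 5 would then fail for every completion. It is conjunction.
Word 10 cannot be noun — rule 5 would then fail for every completion. It is conjunction.
Word 3 cannot be preposition — rule 4 would then fail for every completion. It is noun.
Word 7 cannot be conjunction — rule 3 would then fail for every completion. It is preposition.
Word 2 cannot be preposition — rule 5 would then fail for every completion. It is conjunction.
That leaves exactly one tagging: noun conjunction noun preposition preposition preposition preposition preposition conjunction conjunction.
Checking: rule 1 satisfied; rule 2 satisfied; rule 3 satisfied; rule 4 satisfied; rule 5 satisfied.

noun conjunction noun preposition preposition preposition preposition preposition conjunction conjunction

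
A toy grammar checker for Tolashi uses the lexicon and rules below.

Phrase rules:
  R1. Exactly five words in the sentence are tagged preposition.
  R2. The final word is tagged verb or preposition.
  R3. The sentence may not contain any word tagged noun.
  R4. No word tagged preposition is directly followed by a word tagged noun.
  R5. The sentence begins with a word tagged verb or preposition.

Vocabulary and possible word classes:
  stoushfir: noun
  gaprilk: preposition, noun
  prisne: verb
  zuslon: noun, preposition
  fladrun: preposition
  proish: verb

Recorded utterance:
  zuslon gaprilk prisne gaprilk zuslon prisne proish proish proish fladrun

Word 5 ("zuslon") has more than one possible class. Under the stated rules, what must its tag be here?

Candidates per position — 1:zuslon {noun,preposition}; 2:gaprilk {preposition,noun}; 3:prisne {verb}; 4:gaprilk {preposition,noun}; 5:zuslon {noun,preposition}; 6:prisne {verb}; 7:proish {verb}; 8:proish {verb}; 9:proish {verb}; 10:fladrun {preposition}.
Word 1 cannot be noun — rule 1 would then fail for every completion. It is preposition.
Word 2 cannot be noun — rule 1 would then fail for every completion. It is preposition.
Word 4 cannot be noun — rule 1 would then fail for every completion. It is preposition.
Word 5 cannot be noun — rule 1 would then fail for every completion. It is preposition.
So the tagging must be: preposition preposition verb preposition preposition verb verb verb verb preposition.
Rule-by-rule: rule 1 satisfied; rule 2 satisfied; rule 3 satisfied; rule 4 satisfied; rule 5 satisfied.

preposition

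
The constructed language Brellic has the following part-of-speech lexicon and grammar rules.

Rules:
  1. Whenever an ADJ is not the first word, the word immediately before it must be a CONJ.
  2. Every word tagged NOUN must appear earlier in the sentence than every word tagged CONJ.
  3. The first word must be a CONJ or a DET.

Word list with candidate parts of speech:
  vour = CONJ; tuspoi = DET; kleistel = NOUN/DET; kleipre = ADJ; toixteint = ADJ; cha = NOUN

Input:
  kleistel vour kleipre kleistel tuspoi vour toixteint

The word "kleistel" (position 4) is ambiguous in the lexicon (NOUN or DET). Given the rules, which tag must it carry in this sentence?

Candidates per position — 1:kleistel {NOUN,DET}; 2:vour {CONJ}; 3:kleipre {ADJ}; 4:kleistel {NOUN,DET}; 5:tuspoi {DET}; 6:vour {CONJ}; 7:toixteint {ADJ}.
Position 1: NOUN is ruled out by rule 3; that leaves DET.
Position 4: NOUN is ruled out by rule 2; that leaves DET.
So the tagging must be: DET CONJ ADJ DET DET CONJ ADJ.
Check: rule 1 satisfied; rule 2 satisfied; rule 3 satisfied.

DET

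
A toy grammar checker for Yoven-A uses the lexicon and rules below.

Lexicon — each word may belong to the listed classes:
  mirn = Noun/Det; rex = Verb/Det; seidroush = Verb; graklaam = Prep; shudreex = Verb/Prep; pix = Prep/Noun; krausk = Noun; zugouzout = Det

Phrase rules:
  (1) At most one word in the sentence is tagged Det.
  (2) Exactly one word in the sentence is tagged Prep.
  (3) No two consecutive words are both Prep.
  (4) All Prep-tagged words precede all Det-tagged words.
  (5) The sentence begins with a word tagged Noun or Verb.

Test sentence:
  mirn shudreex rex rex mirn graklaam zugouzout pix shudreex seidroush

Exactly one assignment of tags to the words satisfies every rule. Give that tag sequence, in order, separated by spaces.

Candidates per position — 1:mirn {Noun,Det}; 2:shudreex {Verb,Prep}; 3:rex {Verb,Det}; 4:rex {Verb,Det}; 5:mirn {Noun,Det}; 6:graklaam {Prep}; 7:zugouzout {Det}; 8:pix {Prep,Noun}; 9:shudreex {Verb,Prep}; 10:seidroush {Verb}.
If word 1 were Det, no tagging could satisfy rule 1; so word 1 is Noun.
If word 2 were Prep, no tagging could satisfy rule 2; so word 2 is Verb.
If word 3 were Det, no tagging could satisfy rule 1; so word 3 is Verb.
If word 4 were Det, no tagging could satisfy rule 1; so word 4 is Verb.
If word 5 were Det, no tagging could satisfy rule 1; so word 5 is Noun.
If word 8 were Prep, no tagging could satisfy rule 2; so word 8 is Noun.
If word 9 were Prep, no tagging could satisfy rule 2; so word 9 is Verb.
The unique satisfying tagging is: Noun Verb Verb Verb Noun Prep Det Noun Verb Verb.
Checking: rule 1 satisfied; rule 2 satisfied; rule 3 satisfied; rule 4 satisfied; rule 5 satisfied.

Noun Verb Verb Verb Noun Prep Det Noun Verb Verb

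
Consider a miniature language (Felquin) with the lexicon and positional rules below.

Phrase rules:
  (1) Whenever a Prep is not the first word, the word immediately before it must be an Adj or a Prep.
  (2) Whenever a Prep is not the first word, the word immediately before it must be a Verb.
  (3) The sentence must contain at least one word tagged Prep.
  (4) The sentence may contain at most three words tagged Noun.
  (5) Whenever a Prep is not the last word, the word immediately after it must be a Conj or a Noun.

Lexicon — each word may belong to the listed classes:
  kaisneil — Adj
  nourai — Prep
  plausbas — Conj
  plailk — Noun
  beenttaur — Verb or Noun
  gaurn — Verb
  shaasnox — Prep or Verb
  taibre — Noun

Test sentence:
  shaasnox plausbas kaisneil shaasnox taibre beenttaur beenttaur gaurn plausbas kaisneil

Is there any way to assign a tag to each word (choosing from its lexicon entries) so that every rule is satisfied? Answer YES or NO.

Candidates per position — 1:shaasnox {Prep,Verb}; 2:plausbas {Conj}; 3:kaisneil {Adj}; 4:shaasnox {Prep,Verb}; 5:taibre {Noun}; 6:beenttaur {Verb,Noun}; 7:beenttaur {Verb,Noun}; 8:gaurn {Verb}; 9:plausbas {Conj}; 10:kaisneil {Adj}.
One satisfying assignment: Prep Conj Adj Verb Noun Noun Verb Verb Conj Adj.
Checking: rule 1 ok; rule 2 ok; rule 3 ok; rule 4 ok; rule 5 ok.

YES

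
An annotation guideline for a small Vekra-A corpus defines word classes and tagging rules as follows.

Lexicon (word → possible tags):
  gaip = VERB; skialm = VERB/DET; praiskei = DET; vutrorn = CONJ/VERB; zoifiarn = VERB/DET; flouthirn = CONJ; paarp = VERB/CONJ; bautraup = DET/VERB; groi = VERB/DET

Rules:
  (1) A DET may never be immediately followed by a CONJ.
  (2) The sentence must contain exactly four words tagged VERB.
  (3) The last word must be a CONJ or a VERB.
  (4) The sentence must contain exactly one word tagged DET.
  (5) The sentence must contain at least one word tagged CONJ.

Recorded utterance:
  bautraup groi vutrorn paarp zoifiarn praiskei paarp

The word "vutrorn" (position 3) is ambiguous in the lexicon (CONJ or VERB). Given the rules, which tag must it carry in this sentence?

CONJ

Candidates per position — 1:bautraup {DET,VERB}; 2:groi {VERB,DET}; 3:vutrorn {CONJ,VERB}; 4:paarp {VERB,CONJ}; 5:zoifiarn {VERB,DET}; 6:praiskei {DET}; 7:paarp {VERB,CONJ}.
Position 1: tagging it DET would leave rule 4 unsatisfiable, so it must be VERB.
Position 2: tagging it DET would leave rule 4 unsatisfiable, so it must be VERB.
Position 5: tagging it DET would leave rule 4 unsatisfiable, so it must be VERB.
Position 7: tagging it CONJ would leave rule 1 unsatisfiable, so it must be VERB.
Position 3: tagging it VERB would leave rule 2 unsatisfiable, so it must be CONJ.
Position 4: tagging it VERB would leave rule 2 unsatisfiable, so it must be CONJ.
So the tagging must be: VERB VERB CONJ CONJ VERB DET VERB.
Check: rule 1 holds; rule 2 holds; rule 3 holds; rule 4 holds; rule 5 holds.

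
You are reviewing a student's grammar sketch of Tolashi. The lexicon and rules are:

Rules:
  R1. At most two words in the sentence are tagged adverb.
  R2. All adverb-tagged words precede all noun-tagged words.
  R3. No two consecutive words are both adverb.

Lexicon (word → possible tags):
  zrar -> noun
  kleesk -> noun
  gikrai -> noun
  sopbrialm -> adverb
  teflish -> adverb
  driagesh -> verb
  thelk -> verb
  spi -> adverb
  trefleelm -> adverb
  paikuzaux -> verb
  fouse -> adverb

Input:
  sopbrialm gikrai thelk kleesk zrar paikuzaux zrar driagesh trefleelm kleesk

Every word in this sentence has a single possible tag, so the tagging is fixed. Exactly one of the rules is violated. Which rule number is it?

2

Fixed tagging: adverb noun verb noun noun verb noun verb adverb noun.
Checking each rule: R1 pass, R2 fail, R3 pass.
Only rule 2 fails.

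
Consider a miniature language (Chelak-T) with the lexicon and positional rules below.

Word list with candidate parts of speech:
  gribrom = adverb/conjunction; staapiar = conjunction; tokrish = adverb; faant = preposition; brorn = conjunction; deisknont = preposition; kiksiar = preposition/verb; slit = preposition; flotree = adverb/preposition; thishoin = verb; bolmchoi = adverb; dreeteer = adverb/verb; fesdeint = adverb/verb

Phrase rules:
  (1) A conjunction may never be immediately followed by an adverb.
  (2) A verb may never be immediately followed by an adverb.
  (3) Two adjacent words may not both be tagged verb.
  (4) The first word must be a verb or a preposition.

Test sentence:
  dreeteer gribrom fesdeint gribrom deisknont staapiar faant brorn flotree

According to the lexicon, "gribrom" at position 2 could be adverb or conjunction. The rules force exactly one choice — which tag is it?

Candidates per position — 1:dreeteer {adverb,verb}; 2:gribrom {adverb,conjunction}; 3:fesdeint {adverb,verb}; 4:gribrom {adverb,conjunction}; 5:deisknont {preposition}; 6:staapiar {conjunction}; 7:faant {preposition}; 8:brorn {conjunction}; 9:flotree {adverb,preposition}.
Position 1: tagging it adverb would leave rule 4 unsatisfiable, so it must be verb.
Position 2: tagging it adverb would leave rule 2 unsatisfiable, so it must be conjunction.
Position 3: tagging it adverb would leave rule 1 unsatisfiable, so it must be verb.
Position 4: tagging it adverb would leave rule 2 unsatisfiable, so it must be conjunction.
Position 9: tagging it adverb would leave rule 1 unsatisfiable, so it must be preposition.
The only consistent sequence is: verb conjunction verb conjunction preposition conjunction preposition conjunction preposition.
Checking: rule 1 holds; rule 2 holds; rule 3 holds; rule 4 holds.

conjunction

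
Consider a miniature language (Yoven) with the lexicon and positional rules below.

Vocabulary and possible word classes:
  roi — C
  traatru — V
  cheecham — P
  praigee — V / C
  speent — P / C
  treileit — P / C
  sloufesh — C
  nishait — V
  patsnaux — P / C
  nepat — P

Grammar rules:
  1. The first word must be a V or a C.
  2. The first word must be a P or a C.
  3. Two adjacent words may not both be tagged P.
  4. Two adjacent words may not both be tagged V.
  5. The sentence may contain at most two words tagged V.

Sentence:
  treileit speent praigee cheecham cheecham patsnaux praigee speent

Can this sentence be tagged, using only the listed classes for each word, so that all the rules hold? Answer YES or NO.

Candidates per position — 1:treileit {P,C}; 2:speent {P,C}; 3:praigee {V,C}; 4:cheecham {P}; 5:cheecham {P}; 6:patsnaux {P,C}; 7:praigee {V,C}; 8:speent {P,C}.
Rule 3 cannot be satisfied by any choice of tags from the lexicon.
So there is no consistent tagging.

NO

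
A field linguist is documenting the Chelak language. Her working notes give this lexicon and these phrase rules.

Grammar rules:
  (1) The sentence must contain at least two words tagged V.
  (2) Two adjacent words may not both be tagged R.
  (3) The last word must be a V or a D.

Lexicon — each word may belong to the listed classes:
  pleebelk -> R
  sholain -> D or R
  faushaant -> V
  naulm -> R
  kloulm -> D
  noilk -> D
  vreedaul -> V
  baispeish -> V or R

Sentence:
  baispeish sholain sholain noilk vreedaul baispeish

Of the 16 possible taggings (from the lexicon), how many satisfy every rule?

5

Candidates per position — 1:baispeish {V,R}; 2:sholain {D,R}; 3:sholain {D,R}; 4:noilk {D}; 5:vreedaul {V}; 6:baispeish {V,R}.
There are 16 candidate sequences in total.
The sequences that satisfy every rule: V D D D V V; V D R D V V; V R D D V V; R D D D V V; R D R D V V.
Count = 5.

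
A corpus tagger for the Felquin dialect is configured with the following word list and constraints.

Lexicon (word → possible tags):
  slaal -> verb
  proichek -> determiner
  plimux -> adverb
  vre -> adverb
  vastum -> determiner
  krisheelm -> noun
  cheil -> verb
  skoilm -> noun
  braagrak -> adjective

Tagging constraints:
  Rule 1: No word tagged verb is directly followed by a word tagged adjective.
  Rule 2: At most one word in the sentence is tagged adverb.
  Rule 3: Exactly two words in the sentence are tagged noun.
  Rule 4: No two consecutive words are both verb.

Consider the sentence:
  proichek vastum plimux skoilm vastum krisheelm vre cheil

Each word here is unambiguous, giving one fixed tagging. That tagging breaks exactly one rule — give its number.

2

Fixed tagging: determiner determiner adverb noun determiner noun adverb verb.
Applying the rules: R1 ✓, R2 ✗, R3 ✓, R4 ✓.
Only rule 2 fails.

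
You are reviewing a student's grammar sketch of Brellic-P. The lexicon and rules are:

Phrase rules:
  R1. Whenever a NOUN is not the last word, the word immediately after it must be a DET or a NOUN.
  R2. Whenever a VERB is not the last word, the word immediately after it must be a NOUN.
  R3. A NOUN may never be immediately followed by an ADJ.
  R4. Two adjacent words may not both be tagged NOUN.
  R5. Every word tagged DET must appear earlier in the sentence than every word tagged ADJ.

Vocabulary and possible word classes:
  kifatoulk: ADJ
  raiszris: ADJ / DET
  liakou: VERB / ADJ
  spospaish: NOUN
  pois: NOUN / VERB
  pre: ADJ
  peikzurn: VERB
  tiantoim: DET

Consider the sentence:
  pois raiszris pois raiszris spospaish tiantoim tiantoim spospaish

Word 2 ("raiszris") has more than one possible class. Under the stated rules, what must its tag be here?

Candidates per position — 1:pois {NOUN,VERB}; 2:raiszris {ADJ,DET}; 3:pois {NOUN,VERB}; 4:raiszris {ADJ,DET}; 5:spospaish {NOUN}; 6:tiantoim {DET}; 7:tiantoim {DET}; 8:spospaish {NOUN}.
Word 1 cannot be VERB — rule 2 would then fail for every completion. It is NOUN.
Word 2 cannot be ADJ — rule 1 would then fail for every completion. It is DET.
Word 3 cannot be VERB — rule 2 would then fail for every completion. It is NOUN.
Word 4 cannot be ADJ — rule 1 would then fail for every completion. It is DET.
So the tagging must be: NOUN DET NOUN DET NOUN DET DET NOUN.
Check: rule 1 satisfied; rule 2 satisfied; rule 3 satisfied; rule 4 satisfied; rule 5 satisfied.

DET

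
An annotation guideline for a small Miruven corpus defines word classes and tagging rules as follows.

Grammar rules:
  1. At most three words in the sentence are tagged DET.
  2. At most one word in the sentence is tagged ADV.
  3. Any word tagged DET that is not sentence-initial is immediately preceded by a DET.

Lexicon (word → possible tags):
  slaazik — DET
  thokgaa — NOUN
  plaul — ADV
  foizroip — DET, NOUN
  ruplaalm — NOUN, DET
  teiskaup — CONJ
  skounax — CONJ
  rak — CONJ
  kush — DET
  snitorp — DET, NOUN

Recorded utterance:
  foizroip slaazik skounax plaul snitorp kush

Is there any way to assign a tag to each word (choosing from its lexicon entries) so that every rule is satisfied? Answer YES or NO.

Candidates per position — 1:foizroip {DET,NOUN}; 2:slaazik {DET}; 3:skounax {CONJ}; 4:plaul {ADV}; 5:snitorp {DET,NOUN}; 6:kush {DET}.
Rule 3 cannot be satisfied by any choice of tags from the lexicon.
So there is no consistent tagging.

NO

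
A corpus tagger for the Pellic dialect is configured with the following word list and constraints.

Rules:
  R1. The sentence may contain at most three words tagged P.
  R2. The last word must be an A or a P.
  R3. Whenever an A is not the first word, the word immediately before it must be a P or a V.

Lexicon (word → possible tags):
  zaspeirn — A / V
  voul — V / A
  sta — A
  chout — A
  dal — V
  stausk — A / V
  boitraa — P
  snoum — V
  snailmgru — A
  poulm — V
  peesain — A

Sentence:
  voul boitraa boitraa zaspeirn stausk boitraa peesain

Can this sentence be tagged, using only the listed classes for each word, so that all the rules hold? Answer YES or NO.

YES

Candidates per position — 1:voul {V,A}; 2:boitraa {P}; 3:boitraa {P}; 4:zaspeirn {A,V}; 5:stausk {A,V}; 6:boitraa {P}; 7:peesain {A}.
One satisfying assignment: V P P A V P A.
Rule-by-rule: rule 1 satisfied; rule 2 satisfied; rule 3 satisfied.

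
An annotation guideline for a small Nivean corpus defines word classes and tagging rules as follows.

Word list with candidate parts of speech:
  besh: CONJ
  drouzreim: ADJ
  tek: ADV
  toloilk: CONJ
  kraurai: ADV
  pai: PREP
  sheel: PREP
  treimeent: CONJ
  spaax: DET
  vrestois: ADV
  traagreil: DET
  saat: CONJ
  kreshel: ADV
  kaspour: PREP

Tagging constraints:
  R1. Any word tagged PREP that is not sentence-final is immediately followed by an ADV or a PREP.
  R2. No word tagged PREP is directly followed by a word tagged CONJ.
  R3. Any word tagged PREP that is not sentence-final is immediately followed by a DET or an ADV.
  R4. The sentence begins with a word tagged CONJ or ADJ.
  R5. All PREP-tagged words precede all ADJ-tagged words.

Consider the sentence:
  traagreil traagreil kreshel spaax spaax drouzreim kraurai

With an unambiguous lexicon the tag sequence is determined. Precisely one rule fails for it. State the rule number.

Fixed tagging: DET DET ADV DET DET ADJ ADV.
Rule check: R1 ✓, R2 ✓, R3 ✓, R4 ✗, R5 ✓.
Only rule 4 fails.

4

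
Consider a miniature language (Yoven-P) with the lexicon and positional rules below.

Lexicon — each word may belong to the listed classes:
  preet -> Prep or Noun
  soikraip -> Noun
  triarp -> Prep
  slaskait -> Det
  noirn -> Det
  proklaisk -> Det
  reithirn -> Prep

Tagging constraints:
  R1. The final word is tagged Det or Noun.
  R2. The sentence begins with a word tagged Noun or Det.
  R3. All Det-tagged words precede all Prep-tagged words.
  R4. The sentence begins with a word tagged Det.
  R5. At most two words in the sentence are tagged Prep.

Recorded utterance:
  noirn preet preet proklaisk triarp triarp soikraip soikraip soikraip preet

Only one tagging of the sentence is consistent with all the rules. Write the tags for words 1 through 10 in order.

Det Noun Noun Det Prep Prep Noun Noun Noun Noun

Candidates per position — 1:noirn {Det}; 2:preet {Prep,Noun}; 3:preet {Prep,Noun}; 4:proklaisk {Det}; 5:triarp {Prep}; 6:triarp {Prep}; 7:soikraip {Noun}; 8:soikraip {Noun}; 9:soikraip {Noun}; 10:preet {Prep,Noun}.
Position 2: tagging it Prep would leave rule 3 unsatisfiable, so it must be Noun.
Position 3: tagging it Prep would leave rule 3 unsatisfiable, so it must be Noun.
Position 10: tagging it Prep would leave rule 1 unsatisfiable, so it must be Noun.
That leaves exactly one tagging: Det Noun Noun Det Prep Prep Noun Noun Noun Noun.
Checking: rule 1 satisfied; rule 2 satisfied; rule 3 satisfied; rule 4 satisfied; rule 5 satisfied.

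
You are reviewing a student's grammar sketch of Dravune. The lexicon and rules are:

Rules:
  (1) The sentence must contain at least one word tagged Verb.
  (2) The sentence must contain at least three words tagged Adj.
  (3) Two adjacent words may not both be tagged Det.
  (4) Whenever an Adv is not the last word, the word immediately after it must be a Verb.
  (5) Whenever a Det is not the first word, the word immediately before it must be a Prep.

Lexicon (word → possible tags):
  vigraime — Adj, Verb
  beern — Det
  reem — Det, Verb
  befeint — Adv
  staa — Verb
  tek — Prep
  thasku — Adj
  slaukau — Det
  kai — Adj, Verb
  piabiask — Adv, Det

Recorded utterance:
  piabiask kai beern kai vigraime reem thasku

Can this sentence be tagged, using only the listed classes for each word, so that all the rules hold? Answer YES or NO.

NO

Candidates per position — 1:piabiask {Adv,Det}; 2:kai {Adj,Verb}; 3:beern {Det}; 4:kai {Adj,Verb}; 5:vigraime {Adj,Verb}; 6:reem {Det,Verb}; 7:thasku {Adj}.
Rule 5 cannot be satisfied by any choice of tags from the lexicon.
So there is no consistent tagging.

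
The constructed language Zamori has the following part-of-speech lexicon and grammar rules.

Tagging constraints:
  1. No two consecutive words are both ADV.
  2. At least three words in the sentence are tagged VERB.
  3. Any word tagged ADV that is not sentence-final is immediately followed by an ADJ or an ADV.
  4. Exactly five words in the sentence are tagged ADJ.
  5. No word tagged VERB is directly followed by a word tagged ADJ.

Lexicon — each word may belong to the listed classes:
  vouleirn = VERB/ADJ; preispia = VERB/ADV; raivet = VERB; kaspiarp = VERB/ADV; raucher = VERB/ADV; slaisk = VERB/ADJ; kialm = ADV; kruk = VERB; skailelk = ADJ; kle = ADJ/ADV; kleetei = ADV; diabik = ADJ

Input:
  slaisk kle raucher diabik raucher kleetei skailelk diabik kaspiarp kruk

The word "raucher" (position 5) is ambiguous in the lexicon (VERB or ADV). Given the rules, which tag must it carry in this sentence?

Candidates per position — 1:slaisk {VERB,ADJ}; 2:kle {ADJ,ADV}; 3:raucher {VERB,ADV}; 4:diabik {ADJ}; 5:raucher {VERB,ADV}; 6:kleetei {ADV}; 7:skailelk {ADJ}; 8:diabik {ADJ}; 9:kaspiarp {VERB,ADV}; 10:kruk {VERB}.
At position 1, choosing VERB makes rule 4 impossible to satisfy; hence ADJ.
At position 2, choosing ADV makes rule 4 impossible to satisfy; hence ADJ.
At position 3, choosing VERB makes rule 5 impossible to satisfy; hence ADV.
At position 5, choosing ADV makes rule 1 impossible to satisfy; hence VERB.
At position 9, choosing ADV makes rule 2 impossible to satisfy; hence VERB.
So the tagging must be: ADJ ADJ ADV ADJ VERB ADV ADJ ADJ VERB VERB.
Check: rule 1 ✓; rule 2 ✓; rule 3 ✓; rule 4 ✓; rule 5 ✓.

VERB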